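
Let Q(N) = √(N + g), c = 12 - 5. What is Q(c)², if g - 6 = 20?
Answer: 33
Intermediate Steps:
g = 26 (g = 6 + 20 = 26)
c = 7
Q(N) = √(26 + N) (Q(N) = √(N + 26) = √(26 + N))
Q(c)² = (√(26 + 7))² = (√33)² = 33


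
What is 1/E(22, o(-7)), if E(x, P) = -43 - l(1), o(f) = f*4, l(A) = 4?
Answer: -1/47 ≈ -0.021277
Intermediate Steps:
o(f) = 4*f
E(x, P) = -47 (E(x, P) = -43 - 1*4 = -43 - 4 = -47)
1/E(22, o(-7)) = 1/(-47) = -1/47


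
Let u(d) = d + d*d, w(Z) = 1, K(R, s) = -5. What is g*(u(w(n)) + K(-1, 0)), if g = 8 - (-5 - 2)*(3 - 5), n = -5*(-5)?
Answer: 18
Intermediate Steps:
n = 25
u(d) = d + d²
g = -6 (g = 8 - (-7)*(-2) = 8 - 1*14 = 8 - 14 = -6)
g*(u(w(n)) + K(-1, 0)) = -6*(1*(1 + 1) - 5) = -6*(1*2 - 5) = -6*(2 - 5) = -6*(-3) = 18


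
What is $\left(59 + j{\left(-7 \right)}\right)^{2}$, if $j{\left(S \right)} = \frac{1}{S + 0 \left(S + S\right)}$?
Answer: $\frac{169744}{49} \approx 3464.2$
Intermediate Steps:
$j{\left(S \right)} = \frac{1}{S}$ ($j{\left(S \right)} = \frac{1}{S + 0 \cdot 2 S} = \frac{1}{S + 0} = \frac{1}{S}$)
$\left(59 + j{\left(-7 \right)}\right)^{2} = \left(59 + \frac{1}{-7}\right)^{2} = \left(59 - \frac{1}{7}\right)^{2} = \left(\frac{412}{7}\right)^{2} = \frac{169744}{49}$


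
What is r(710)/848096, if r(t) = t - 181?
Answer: 529/848096 ≈ 0.00062375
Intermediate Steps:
r(t) = -181 + t
r(710)/848096 = (-181 + 710)/848096 = 529*(1/848096) = 529/848096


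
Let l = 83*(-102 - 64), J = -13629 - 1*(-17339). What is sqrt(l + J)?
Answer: 2*I*sqrt(2517) ≈ 100.34*I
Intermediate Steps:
J = 3710 (J = -13629 + 17339 = 3710)
l = -13778 (l = 83*(-166) = -13778)
sqrt(l + J) = sqrt(-13778 + 3710) = sqrt(-10068) = 2*I*sqrt(2517)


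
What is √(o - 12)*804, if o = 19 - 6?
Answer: 804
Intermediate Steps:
o = 13
√(o - 12)*804 = √(13 - 12)*804 = √1*804 = 1*804 = 804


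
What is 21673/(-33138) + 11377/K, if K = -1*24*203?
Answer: -1641503/549144 ≈ -2.9892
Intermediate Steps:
K = -4872 (K = -24*203 = -4872)
21673/(-33138) + 11377/K = 21673/(-33138) + 11377/(-4872) = 21673*(-1/33138) + 11377*(-1/4872) = -21673/33138 - 11377/4872 = -1641503/549144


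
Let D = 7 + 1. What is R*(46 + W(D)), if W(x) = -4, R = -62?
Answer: -2604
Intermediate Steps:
D = 8
R*(46 + W(D)) = -62*(46 - 4) = -62*42 = -2604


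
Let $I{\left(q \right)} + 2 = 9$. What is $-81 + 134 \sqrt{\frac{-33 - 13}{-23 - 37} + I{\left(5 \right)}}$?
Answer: $-81 + \frac{67 \sqrt{6990}}{15} \approx 292.44$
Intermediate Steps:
$I{\left(q \right)} = 7$ ($I{\left(q \right)} = -2 + 9 = 7$)
$-81 + 134 \sqrt{\frac{-33 - 13}{-23 - 37} + I{\left(5 \right)}} = -81 + 134 \sqrt{\frac{-33 - 13}{-23 - 37} + 7} = -81 + 134 \sqrt{- \frac{46}{-60} + 7} = -81 + 134 \sqrt{\left(-46\right) \left(- \frac{1}{60}\right) + 7} = -81 + 134 \sqrt{\frac{23}{30} + 7} = -81 + 134 \sqrt{\frac{233}{30}} = -81 + 134 \frac{\sqrt{6990}}{30} = -81 + \frac{67 \sqrt{6990}}{15}$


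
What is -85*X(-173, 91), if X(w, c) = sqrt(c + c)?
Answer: -85*sqrt(182) ≈ -1146.7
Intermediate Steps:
X(w, c) = sqrt(2)*sqrt(c) (X(w, c) = sqrt(2*c) = sqrt(2)*sqrt(c))
-85*X(-173, 91) = -85*sqrt(2)*sqrt(91) = -85*sqrt(182)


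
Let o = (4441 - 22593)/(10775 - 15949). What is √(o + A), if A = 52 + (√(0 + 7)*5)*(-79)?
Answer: √(371493200 - 2643564755*√7)/2587 ≈ 31.457*I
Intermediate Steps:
o = 9076/2587 (o = -18152/(-5174) = -18152*(-1/5174) = 9076/2587 ≈ 3.5083)
A = 52 - 395*√7 (A = 52 + (√7*5)*(-79) = 52 + (5*√7)*(-79) = 52 - 395*√7 ≈ -993.07)
√(o + A) = √(9076/2587 + (52 - 395*√7)) = √(143600/2587 - 395*√7)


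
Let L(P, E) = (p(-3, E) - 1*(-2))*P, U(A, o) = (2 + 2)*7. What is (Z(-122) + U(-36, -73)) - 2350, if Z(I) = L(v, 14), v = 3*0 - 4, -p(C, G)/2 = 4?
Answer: -2298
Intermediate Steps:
p(C, G) = -8 (p(C, G) = -2*4 = -8)
U(A, o) = 28 (U(A, o) = 4*7 = 28)
v = -4 (v = 0 - 4 = -4)
L(P, E) = -6*P (L(P, E) = (-8 - 1*(-2))*P = (-8 + 2)*P = -6*P)
Z(I) = 24 (Z(I) = -6*(-4) = 24)
(Z(-122) + U(-36, -73)) - 2350 = (24 + 28) - 2350 = 52 - 2350 = -2298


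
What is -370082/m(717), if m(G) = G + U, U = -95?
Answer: -185041/311 ≈ -594.99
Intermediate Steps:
m(G) = -95 + G (m(G) = G - 95 = -95 + G)
-370082/m(717) = -370082/(-95 + 717) = -370082/622 = -370082*1/622 = -185041/311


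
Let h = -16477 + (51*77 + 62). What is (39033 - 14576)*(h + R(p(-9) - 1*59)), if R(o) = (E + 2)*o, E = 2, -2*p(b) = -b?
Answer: -311631094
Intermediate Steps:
p(b) = b/2 (p(b) = -(-1)*b/2 = b/2)
h = -12488 (h = -16477 + (3927 + 62) = -16477 + 3989 = -12488)
R(o) = 4*o (R(o) = (2 + 2)*o = 4*o)
(39033 - 14576)*(h + R(p(-9) - 1*59)) = (39033 - 14576)*(-12488 + 4*((½)*(-9) - 1*59)) = 24457*(-12488 + 4*(-9/2 - 59)) = 24457*(-12488 + 4*(-127/2)) = 24457*(-12488 - 254) = 24457*(-12742) = -311631094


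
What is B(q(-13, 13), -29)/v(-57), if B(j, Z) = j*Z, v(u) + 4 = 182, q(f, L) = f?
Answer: 377/178 ≈ 2.1180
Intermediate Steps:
v(u) = 178 (v(u) = -4 + 182 = 178)
B(j, Z) = Z*j
B(q(-13, 13), -29)/v(-57) = -29*(-13)/178 = 377*(1/178) = 377/178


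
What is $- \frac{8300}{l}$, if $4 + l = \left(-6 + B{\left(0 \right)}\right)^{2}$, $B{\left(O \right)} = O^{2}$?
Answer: $- \frac{2075}{8} \approx -259.38$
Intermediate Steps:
$l = 32$ ($l = -4 + \left(-6 + 0^{2}\right)^{2} = -4 + \left(-6 + 0\right)^{2} = -4 + \left(-6\right)^{2} = -4 + 36 = 32$)
$- \frac{8300}{l} = - \frac{8300}{32} = \left(-8300\right) \frac{1}{32} = - \frac{2075}{8}$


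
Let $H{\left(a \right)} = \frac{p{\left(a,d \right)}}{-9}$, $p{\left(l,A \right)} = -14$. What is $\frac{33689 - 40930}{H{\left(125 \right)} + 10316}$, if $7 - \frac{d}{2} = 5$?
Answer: $- \frac{65169}{92858} \approx -0.70181$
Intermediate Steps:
$d = 4$ ($d = 14 - 10 = 4$)
$H{\left(a \right)} = \frac{14}{9}$ ($H{\left(a \right)} = - \frac{14}{-9} = \left(-14\right) \left(- \frac{1}{9}\right) = \frac{14}{9}$)
$\frac{33689 - 40930}{H{\left(125 \right)} + 10316} = \frac{33689 - 40930}{\frac{14}{9} + 10316} = - \frac{7241}{\frac{92858}{9}} = \left(-7241\right) \frac{9}{92858} = - \frac{65169}{92858}$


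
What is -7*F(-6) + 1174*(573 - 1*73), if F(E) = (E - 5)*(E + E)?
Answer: 586076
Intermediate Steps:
F(E) = 2*E*(-5 + E) (F(E) = (-5 + E)*(2*E) = 2*E*(-5 + E))
-7*F(-6) + 1174*(573 - 1*73) = -14*(-6)*(-5 - 6) + 1174*(573 - 1*73) = -14*(-6)*(-11) + 1174*(573 - 73) = -7*132 + 1174*500 = -924 + 587000 = 586076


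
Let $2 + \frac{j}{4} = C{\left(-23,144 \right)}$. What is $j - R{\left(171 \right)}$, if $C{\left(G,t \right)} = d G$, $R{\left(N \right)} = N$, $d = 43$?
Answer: $-4135$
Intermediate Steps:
$C{\left(G,t \right)} = 43 G$
$j = -3964$ ($j = -8 + 4 \cdot 43 \left(-23\right) = -8 + 4 \left(-989\right) = -8 - 3956 = -3964$)
$j - R{\left(171 \right)} = -3964 - 171 = -4135$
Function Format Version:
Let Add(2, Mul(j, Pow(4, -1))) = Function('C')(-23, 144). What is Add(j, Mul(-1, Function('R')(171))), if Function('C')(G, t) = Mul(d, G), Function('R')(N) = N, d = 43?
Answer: -4135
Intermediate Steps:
Function('C')(G, t) = Mul(43, G)
j = -3964 (j = Add(-8, Mul(4, Mul(43, -23))) = Add(-8, Mul(4, -989)) = Add(-8, -3956) = -3964)
Add(j, Mul(-1, Function('R')(171))) = Add(-3964, Mul(-1, 171)) = Add(-3964, -171) = -4135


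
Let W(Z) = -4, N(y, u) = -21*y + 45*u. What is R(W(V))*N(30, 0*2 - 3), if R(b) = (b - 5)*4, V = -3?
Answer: 27540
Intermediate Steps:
R(b) = -20 + 4*b (R(b) = (-5 + b)*4 = -20 + 4*b)
R(W(V))*N(30, 0*2 - 3) = (-20 + 4*(-4))*(-21*30 + 45*(0*2 - 3)) = (-20 - 16)*(-630 + 45*(0 - 3)) = -36*(-630 + 45*(-3)) = -36*(-630 - 135) = -36*(-765) = 27540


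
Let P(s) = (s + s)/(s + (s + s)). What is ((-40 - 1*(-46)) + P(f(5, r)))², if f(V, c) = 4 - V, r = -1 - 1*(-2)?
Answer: 400/9 ≈ 44.444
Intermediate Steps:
r = 1 (r = -1 + 2 = 1)
P(s) = ⅔ (P(s) = (2*s)/(s + 2*s) = (2*s)/((3*s)) = (2*s)*(1/(3*s)) = ⅔)
((-40 - 1*(-46)) + P(f(5, r)))² = ((-40 - 1*(-46)) + ⅔)² = ((-40 + 46) + ⅔)² = (6 + ⅔)² = (20/3)² = 400/9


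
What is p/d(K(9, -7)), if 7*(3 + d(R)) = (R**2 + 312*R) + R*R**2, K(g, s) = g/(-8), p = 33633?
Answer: -40180224/63515 ≈ -632.61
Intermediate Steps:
K(g, s) = -g/8 (K(g, s) = g*(-1/8) = -g/8)
d(R) = -3 + R**2/7 + R**3/7 + 312*R/7 (d(R) = -3 + ((R**2 + 312*R) + R*R**2)/7 = -3 + ((R**2 + 312*R) + R**3)/7 = -3 + (R**2 + R**3 + 312*R)/7 = -3 + (R**2/7 + R**3/7 + 312*R/7) = -3 + R**2/7 + R**3/7 + 312*R/7)
p/d(K(9, -7)) = 33633/(-3 + (-1/8*9)**2/7 + (-1/8*9)**3/7 + 312*(-1/8*9)/7) = 33633/(-3 + (-9/8)**2/7 + (-9/8)**3/7 + (312/7)*(-9/8)) = 33633/(-3 + (1/7)*(81/64) + (1/7)*(-729/512) - 351/7) = 33633/(-3 + 81/448 - 729/3584 - 351/7) = 33633/(-190545/3584) = 33633*(-3584/190545) = -40180224/63515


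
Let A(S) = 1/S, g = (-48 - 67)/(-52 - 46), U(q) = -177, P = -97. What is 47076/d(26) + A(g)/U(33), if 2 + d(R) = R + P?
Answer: -958239134/1485915 ≈ -644.88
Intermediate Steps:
g = 115/98 (g = -115/(-98) = -115*(-1/98) = 115/98 ≈ 1.1735)
d(R) = -99 + R (d(R) = -2 + (R - 97) = -2 + (-97 + R) = -99 + R)
47076/d(26) + A(g)/U(33) = 47076/(-99 + 26) + 1/((115/98)*(-177)) = 47076/(-73) + (98/115)*(-1/177) = 47076*(-1/73) - 98/20355 = -47076/73 - 98/20355 = -958239134/1485915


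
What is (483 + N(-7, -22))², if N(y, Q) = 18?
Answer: 251001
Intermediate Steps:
(483 + N(-7, -22))² = (483 + 18)² = 501² = 251001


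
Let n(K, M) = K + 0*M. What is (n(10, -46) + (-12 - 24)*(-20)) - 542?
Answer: 188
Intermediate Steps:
n(K, M) = K (n(K, M) = K + 0 = K)
(n(10, -46) + (-12 - 24)*(-20)) - 542 = (10 + (-12 - 24)*(-20)) - 542 = (10 - 36*(-20)) - 542 = (10 + 720) - 542 = 730 - 542 = 188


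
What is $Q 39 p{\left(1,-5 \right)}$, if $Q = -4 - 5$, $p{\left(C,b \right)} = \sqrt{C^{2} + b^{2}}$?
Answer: $- 351 \sqrt{26} \approx -1789.8$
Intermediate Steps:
$Q = -9$
$Q 39 p{\left(1,-5 \right)} = \left(-9\right) 39 \sqrt{1^{2} + \left(-5\right)^{2}} = - 351 \sqrt{1 + 25} = - 351 \sqrt{26}$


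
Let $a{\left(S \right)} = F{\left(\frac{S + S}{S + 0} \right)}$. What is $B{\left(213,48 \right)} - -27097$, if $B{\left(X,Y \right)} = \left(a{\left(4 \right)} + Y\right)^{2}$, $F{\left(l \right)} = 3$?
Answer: $29698$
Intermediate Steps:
$a{\left(S \right)} = 3$
$B{\left(X,Y \right)} = \left(3 + Y\right)^{2}$
$B{\left(213,48 \right)} - -27097 = \left(3 + 48\right)^{2} - -27097 = 51^{2} + 27097 = 2601 + 27097 = 29698$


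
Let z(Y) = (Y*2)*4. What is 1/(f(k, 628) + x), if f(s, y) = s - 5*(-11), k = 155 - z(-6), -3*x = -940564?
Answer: 3/941338 ≈ 3.1870e-6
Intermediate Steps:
z(Y) = 8*Y (z(Y) = (2*Y)*4 = 8*Y)
x = 940564/3 (x = -⅓*(-940564) = 940564/3 ≈ 3.1352e+5)
k = 203 (k = 155 - 8*(-6) = 155 - 1*(-48) = 155 + 48 = 203)
f(s, y) = 55 + s (f(s, y) = s + 55 = 55 + s)
1/(f(k, 628) + x) = 1/((55 + 203) + 940564/3) = 1/(258 + 940564/3) = 1/(941338/3) = 3/941338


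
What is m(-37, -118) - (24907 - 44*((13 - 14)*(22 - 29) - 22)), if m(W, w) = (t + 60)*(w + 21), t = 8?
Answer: -32163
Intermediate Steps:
m(W, w) = 1428 + 68*w (m(W, w) = (8 + 60)*(w + 21) = 68*(21 + w) = 1428 + 68*w)
m(-37, -118) - (24907 - 44*((13 - 14)*(22 - 29) - 22)) = (1428 + 68*(-118)) - (24907 - 44*((13 - 14)*(22 - 29) - 22)) = (1428 - 8024) - (24907 - 44*(-1*(-7) - 22)) = -6596 - (24907 - 44*(7 - 22)) = -6596 - (24907 - 44*(-15)) = -6596 - (24907 - 1*(-660)) = -6596 - (24907 + 660) = -6596 - 1*25567 = -6596 - 25567 = -32163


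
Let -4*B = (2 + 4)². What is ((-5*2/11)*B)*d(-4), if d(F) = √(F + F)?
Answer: 180*I*√2/11 ≈ 23.142*I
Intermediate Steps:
d(F) = √2*√F (d(F) = √(2*F) = √2*√F)
B = -9 (B = -(2 + 4)²/4 = -¼*6² = -¼*36 = -9)
((-5*2/11)*B)*d(-4) = ((-5*2/11)*(-9))*(√2*√(-4)) = (-10*1/11*(-9))*(√2*(2*I)) = (-10/11*(-9))*(2*I*√2) = 90*(2*I*√2)/11 = 180*I*√2/11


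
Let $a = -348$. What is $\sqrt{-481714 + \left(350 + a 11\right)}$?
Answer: $2 i \sqrt{121298} \approx 696.56 i$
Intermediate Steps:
$\sqrt{-481714 + \left(350 + a 11\right)} = \sqrt{-481714 + \left(350 - 3828\right)} = \sqrt{-481714 - 3478} = \sqrt{-485192} = 2 i \sqrt{121298}$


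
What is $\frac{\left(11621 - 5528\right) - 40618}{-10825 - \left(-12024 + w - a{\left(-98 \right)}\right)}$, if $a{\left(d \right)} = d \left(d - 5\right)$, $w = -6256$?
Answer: $- \frac{34525}{17549} \approx -1.9673$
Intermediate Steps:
$a{\left(d \right)} = d \left(-5 + d\right)$
$\frac{\left(11621 - 5528\right) - 40618}{-10825 - \left(-12024 + w - a{\left(-98 \right)}\right)} = \frac{\left(11621 - 5528\right) - 40618}{-10825 - \left(-18280 + 98 \left(-5 - 98\right)\right)} = \frac{6093 - 40618}{-10825 - -28374} = - \frac{34525}{-10825 + \left(10094 + 18280\right)} = - \frac{34525}{-10825 + 28374} = - \frac{34525}{17549}$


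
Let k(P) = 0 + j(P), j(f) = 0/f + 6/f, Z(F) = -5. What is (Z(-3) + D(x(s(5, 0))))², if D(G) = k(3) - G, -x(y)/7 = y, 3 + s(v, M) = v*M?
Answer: 576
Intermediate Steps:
s(v, M) = -3 + M*v (s(v, M) = -3 + v*M = -3 + M*v)
x(y) = -7*y
j(f) = 6/f (j(f) = 0 + 6/f = 6/f)
k(P) = 6/P (k(P) = 0 + 6/P = 6/P)
D(G) = 2 - G (D(G) = 6/3 - G = 6*(⅓) - G = 2 - G)
(Z(-3) + D(x(s(5, 0))))² = (-5 + (2 - (-7)*(-3 + 0*5)))² = (-5 + (2 - (-7)*(-3 + 0)))² = (-5 + (2 - (-7)*(-3)))² = (-5 + (2 - 1*21))² = (-5 + (2 - 21))² = (-5 - 19)² = (-24)² = 576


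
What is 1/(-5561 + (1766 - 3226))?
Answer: -1/7021 ≈ -0.00014243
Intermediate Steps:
1/(-5561 + (1766 - 3226)) = 1/(-5561 - 1460) = 1/(-7021) = -1/7021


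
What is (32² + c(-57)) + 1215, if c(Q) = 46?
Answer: 2285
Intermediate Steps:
(32² + c(-57)) + 1215 = (32² + 46) + 1215 = (1024 + 46) + 1215 = 1070 + 1215 = 2285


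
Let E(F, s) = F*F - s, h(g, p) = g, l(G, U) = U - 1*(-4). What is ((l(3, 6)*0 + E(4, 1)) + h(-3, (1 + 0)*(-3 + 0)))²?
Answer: 144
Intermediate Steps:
l(G, U) = 4 + U (l(G, U) = U + 4 = 4 + U)
E(F, s) = F² - s
((l(3, 6)*0 + E(4, 1)) + h(-3, (1 + 0)*(-3 + 0)))² = (((4 + 6)*0 + (4² - 1*1)) - 3)² = ((10*0 + (16 - 1)) - 3)² = ((0 + 15) - 3)² = (15 - 3)² = 12² = 144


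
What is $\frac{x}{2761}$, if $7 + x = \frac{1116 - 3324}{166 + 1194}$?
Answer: $- \frac{733}{234685} \approx -0.0031233$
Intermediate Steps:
$x = - \frac{733}{85}$ ($x = -7 + \frac{1116 - 3324}{166 + 1194} = -7 - \frac{2208}{1360} = -7 - \frac{138}{85} = - \frac{733}{85} \approx -8.6235$)
$\frac{x}{2761} = - \frac{733}{85 \cdot 2761} = \left(- \frac{733}{85}\right) \frac{1}{2761} = - \frac{733}{234685}$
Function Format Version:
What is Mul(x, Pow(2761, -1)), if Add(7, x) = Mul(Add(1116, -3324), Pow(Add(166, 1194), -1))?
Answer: Rational(-733, 234685) ≈ -0.0031233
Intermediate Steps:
x = Rational(-733, 85) (x = Add(-7, Mul(Add(1116, -3324), Pow(Add(166, 1194), -1))) = Add(-7, Mul(-2208, Pow(1360, -1))) = Add(-7, Mul(-2208, Rational(1, 1360))) = Add(-7, Rational(-138, 85)) = Rational(-733, 85) ≈ -8.6235)
Mul(x, Pow(2761, -1)) = Mul(Rational(-733, 85), Pow(2761, -1)) = Mul(Rational(-733, 85), Rational(1, 2761)) = Rational(-733, 234685)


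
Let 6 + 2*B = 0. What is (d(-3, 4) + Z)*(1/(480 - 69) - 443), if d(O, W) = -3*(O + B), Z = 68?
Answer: -15658192/411 ≈ -38098.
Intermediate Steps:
B = -3 (B = -3 + (½)*0 = -3 + 0 = -3)
d(O, W) = 9 - 3*O (d(O, W) = -3*(O - 3) = -3*(-3 + O) = 9 - 3*O)
(d(-3, 4) + Z)*(1/(480 - 69) - 443) = ((9 - 3*(-3)) + 68)*(1/(480 - 69) - 443) = ((9 + 9) + 68)*(1/411 - 443) = (18 + 68)*(1/411 - 443) = 86*(-182072/411) = -15658192/411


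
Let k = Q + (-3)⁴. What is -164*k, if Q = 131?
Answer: -34768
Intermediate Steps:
k = 212 (k = 131 + (-3)⁴ = 131 + 81 = 212)
-164*k = -164*212 = -34768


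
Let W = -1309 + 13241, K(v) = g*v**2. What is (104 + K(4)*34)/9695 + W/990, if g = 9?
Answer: 12063074/959805 ≈ 12.568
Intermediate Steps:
K(v) = 9*v**2
W = 11932
(104 + K(4)*34)/9695 + W/990 = (104 + (9*4**2)*34)/9695 + 11932/990 = (104 + (9*16)*34)*(1/9695) + 11932*(1/990) = (104 + 144*34)*(1/9695) + 5966/495 = (104 + 4896)*(1/9695) + 5966/495 = 5000*(1/9695) + 5966/495 = 1000/1939 + 5966/495 = 12063074/959805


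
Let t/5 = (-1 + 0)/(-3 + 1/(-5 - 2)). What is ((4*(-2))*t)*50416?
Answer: -7058240/11 ≈ -6.4166e+5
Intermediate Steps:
t = 35/22 (t = 5*((-1 + 0)/(-3 + 1/(-5 - 2))) = 5*(-1/(-3 + 1/(-7))) = 5*(-1/(-3 - ⅐)) = 5*(-1/(-22/7)) = 5*(-1*(-7/22)) = 5*(7/22) = 35/22 ≈ 1.5909)
((4*(-2))*t)*50416 = ((4*(-2))*(35/22))*50416 = -8*35/22*50416 = -140/11*50416 = -7058240/11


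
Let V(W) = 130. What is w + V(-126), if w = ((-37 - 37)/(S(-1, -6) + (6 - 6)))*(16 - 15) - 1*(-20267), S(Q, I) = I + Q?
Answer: 142853/7 ≈ 20408.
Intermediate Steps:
w = 141943/7 (w = ((-37 - 37)/((-6 - 1) + (6 - 6)))*(16 - 15) - 1*(-20267) = -74/(-7 + 0)*1 + 20267 = -74/(-7)*1 + 20267 = -74*(-⅐)*1 + 20267 = (74/7)*1 + 20267 = 74/7 + 20267 = 141943/7 ≈ 20278.)
w + V(-126) = 141943/7 + 130 = 142853/7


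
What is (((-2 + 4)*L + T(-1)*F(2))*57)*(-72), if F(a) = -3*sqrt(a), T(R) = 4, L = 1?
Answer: -8208 + 49248*sqrt(2) ≈ 61439.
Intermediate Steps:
(((-2 + 4)*L + T(-1)*F(2))*57)*(-72) = (((-2 + 4)*1 + 4*(-3*sqrt(2)))*57)*(-72) = ((2*1 - 12*sqrt(2))*57)*(-72) = ((2 - 12*sqrt(2))*57)*(-72) = (114 - 684*sqrt(2))*(-72) = -8208 + 49248*sqrt(2)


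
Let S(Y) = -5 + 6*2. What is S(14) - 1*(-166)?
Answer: 173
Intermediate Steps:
S(Y) = 7 (S(Y) = -5 + 12 = 7)
S(14) - 1*(-166) = 7 - 1*(-166) = 7 + 166 = 173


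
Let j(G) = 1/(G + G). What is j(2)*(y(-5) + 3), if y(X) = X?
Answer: -1/2 ≈ -0.50000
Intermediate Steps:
j(G) = 1/(2*G)
j(2)*(y(-5) + 3) = ((1/2)/2)*(-5 + 3) = ((1/2)*(1/2))*(-2) = (1/4)*(-2) = -1/2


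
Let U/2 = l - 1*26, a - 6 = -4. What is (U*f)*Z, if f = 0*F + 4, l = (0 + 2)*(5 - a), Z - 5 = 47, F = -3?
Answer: -8320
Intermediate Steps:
a = 2 (a = 6 - 4 = 2)
Z = 52 (Z = 5 + 47 = 52)
l = 6 (l = (0 + 2)*(5 - 1*2) = 2*(5 - 2) = 2*3 = 6)
f = 4 (f = 0*(-3) + 4 = 0 + 4 = 4)
U = -40 (U = 2*(6 - 1*26) = 2*(6 - 26) = 2*(-20) = -40)
(U*f)*Z = -40*4*52 = -160*52 = -8320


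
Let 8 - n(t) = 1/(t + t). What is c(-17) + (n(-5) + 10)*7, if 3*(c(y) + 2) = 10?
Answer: 3841/30 ≈ 128.03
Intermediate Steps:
n(t) = 8 - 1/(2*t) (n(t) = 8 - 1/(t + t) = 8 - 1/(2*t))
c(y) = 4/3 (c(y) = -2 + (⅓)*10 = -2 + 10/3 = 4/3)
c(-17) + (n(-5) + 10)*7 = 4/3 + ((8 - ½/(-5)) + 10)*7 = 4/3 + ((8 - ½*(-⅕)) + 10)*7 = 4/3 + ((8 + ⅒) + 10)*7 = 4/3 + (81/10 + 10)*7 = 4/3 + (181/10)*7 = 4/3 + 1267/10 = 3841/30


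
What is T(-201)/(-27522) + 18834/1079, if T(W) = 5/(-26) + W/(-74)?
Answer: 9589412557/549380403 ≈ 17.455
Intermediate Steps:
T(W) = -5/26 - W/74 (T(W) = 5*(-1/26) + W*(-1/74) = -5/26 - W/74)
T(-201)/(-27522) + 18834/1079 = (-5/26 - 1/74*(-201))/(-27522) + 18834/1079 = (-5/26 + 201/74)*(-1/27522) + 18834*(1/1079) = (1214/481)*(-1/27522) + 18834/1079 = -607/6619041 + 18834/1079 = 9589412557/549380403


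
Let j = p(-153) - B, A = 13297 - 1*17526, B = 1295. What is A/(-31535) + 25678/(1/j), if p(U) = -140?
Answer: -1161999468321/31535 ≈ -3.6848e+7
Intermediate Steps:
A = -4229 (A = 13297 - 17526 = -4229)
j = -1435 (j = -140 - 1*1295 = -140 - 1295 = -1435)
A/(-31535) + 25678/(1/j) = -4229/(-31535) + 25678/(1/(-1435)) = -4229*(-1/31535) + 25678/(-1/1435) = 4229/31535 + 25678*(-1435) = 4229/31535 - 36847930 = -1161999468321/31535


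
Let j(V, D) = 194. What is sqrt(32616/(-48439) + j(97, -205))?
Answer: 5*sqrt(18144377498)/48439 ≈ 13.904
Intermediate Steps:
sqrt(32616/(-48439) + j(97, -205)) = sqrt(32616/(-48439) + 194) = sqrt(32616*(-1/48439) + 194) = sqrt(-32616/48439 + 194) = sqrt(9364550/48439) = 5*sqrt(18144377498)/48439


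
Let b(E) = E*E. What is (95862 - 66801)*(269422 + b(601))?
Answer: 18326535003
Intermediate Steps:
b(E) = E²
(95862 - 66801)*(269422 + b(601)) = (95862 - 66801)*(269422 + 601²) = 29061*(269422 + 361201) = 29061*630623 = 18326535003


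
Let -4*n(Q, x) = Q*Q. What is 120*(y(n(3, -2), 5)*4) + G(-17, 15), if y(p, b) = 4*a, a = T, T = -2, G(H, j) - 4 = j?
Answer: -3821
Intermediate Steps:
G(H, j) = 4 + j
a = -2
n(Q, x) = -Q²/4 (n(Q, x) = -Q*Q/4 = -Q²/4)
y(p, b) = -8 (y(p, b) = 4*(-2) = -8)
120*(y(n(3, -2), 5)*4) + G(-17, 15) = 120*(-8*4) + (4 + 15) = 120*(-32) + 19 = -3840 + 19 = -3821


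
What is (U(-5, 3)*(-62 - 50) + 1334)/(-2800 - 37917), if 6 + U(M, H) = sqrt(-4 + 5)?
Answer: -1894/40717 ≈ -0.046516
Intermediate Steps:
U(M, H) = -5 (U(M, H) = -6 + sqrt(-4 + 5) = -6 + sqrt(1) = -6 + 1 = -5)
(U(-5, 3)*(-62 - 50) + 1334)/(-2800 - 37917) = (-5*(-62 - 50) + 1334)/(-2800 - 37917) = (-5*(-112) + 1334)/(-40717) = (560 + 1334)*(-1/40717) = 1894*(-1/40717) = -1894/40717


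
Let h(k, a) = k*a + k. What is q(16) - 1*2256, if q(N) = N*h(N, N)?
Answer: 2096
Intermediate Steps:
h(k, a) = k + a*k (h(k, a) = a*k + k = k + a*k)
q(N) = N²*(1 + N) (q(N) = N*(N*(1 + N)) = N²*(1 + N))
q(16) - 1*2256 = 16²*(1 + 16) - 1*2256 = 256*17 - 2256 = 4352 - 2256 = 2096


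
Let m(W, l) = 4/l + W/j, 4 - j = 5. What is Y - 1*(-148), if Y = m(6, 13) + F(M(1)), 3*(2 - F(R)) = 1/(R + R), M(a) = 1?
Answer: 11243/78 ≈ 144.14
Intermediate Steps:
j = -1 (j = 4 - 1*5 = 4 - 5 = -1)
F(R) = 2 - 1/(6*R) (F(R) = 2 - 1/(3*(R + R)) = 2 - 1/(2*R)/3 = 2 - 1/(6*R))
m(W, l) = -W + 4/l (m(W, l) = 4/l + W/(-1) = 4/l + W*(-1) = 4/l - W = -W + 4/l)
Y = -301/78 (Y = (-1*6 + 4/13) + (2 - ⅙/1) = (-6 + 4*(1/13)) + (2 - ⅙*1) = (-6 + 4/13) + (2 - ⅙) = -74/13 + 11/6 = -301/78 ≈ -3.8590)
Y - 1*(-148) = -301/78 - 1*(-148) = -301/78 + 148 = 11243/78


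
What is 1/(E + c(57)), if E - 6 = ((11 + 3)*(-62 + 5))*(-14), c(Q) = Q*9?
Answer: 1/11691 ≈ 8.5536e-5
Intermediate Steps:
c(Q) = 9*Q
E = 11178 (E = 6 + ((11 + 3)*(-62 + 5))*(-14) = 6 + (14*(-57))*(-14) = 6 - 798*(-14) = 6 + 11172 = 11178)
1/(E + c(57)) = 1/(11178 + 9*57) = 1/(11178 + 513) = 1/11691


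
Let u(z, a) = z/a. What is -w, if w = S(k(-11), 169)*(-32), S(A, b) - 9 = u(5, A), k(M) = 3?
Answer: 1024/3 ≈ 341.33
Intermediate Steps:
S(A, b) = 9 + 5/A
w = -1024/3 (w = (9 + 5/3)*(-32) = (32/3)*(-32) = -1024/3 ≈ -341.33)
-w = -1*(-1024/3) = 1024/3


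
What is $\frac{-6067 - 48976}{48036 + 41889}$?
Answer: $- \frac{55043}{89925} \approx -0.6121$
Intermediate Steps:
$\frac{-6067 - 48976}{48036 + 41889} = - \frac{55043}{89925}$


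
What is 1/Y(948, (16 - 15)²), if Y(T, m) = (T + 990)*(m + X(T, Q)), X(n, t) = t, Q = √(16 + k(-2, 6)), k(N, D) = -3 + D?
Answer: -1/34884 + √19/34884 ≈ 9.6288e-5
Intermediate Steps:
Q = √19 (Q = √(16 + (-3 + 6)) = √(16 + 3) = √19 ≈ 4.3589)
Y(T, m) = (990 + T)*(m + √19) (Y(T, m) = (T + 990)*(m + √19) = (990 + T)*(m + √19))
1/Y(948, (16 - 15)²) = 1/(990*(16 - 15)² + 990*√19 + 948*(16 - 15)² + 948*√19) = 1/(990*1² + 990*√19 + 948*1² + 948*√19) = 1/(990*1 + 990*√19 + 948*1 + 948*√19) = 1/(990 + 990*√19 + 948 + 948*√19) = 1/(1938 + 1938*√19)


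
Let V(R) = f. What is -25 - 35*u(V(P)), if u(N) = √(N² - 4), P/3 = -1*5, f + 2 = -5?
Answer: -25 - 105*√5 ≈ -259.79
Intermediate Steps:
f = -7 (f = -2 - 5 = -7)
P = -15 (P = 3*(-1*5) = 3*(-5) = -15)
V(R) = -7
u(N) = √(-4 + N²)
-25 - 35*u(V(P)) = -25 - 35*√(-4 + (-7)²) = -25 - 35*√(-4 + 49) = -25 - 105*√5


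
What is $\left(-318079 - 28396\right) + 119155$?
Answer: $-227320$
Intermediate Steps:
$\left(-318079 - 28396\right) + 119155 = -346475 + 119155 = -227320$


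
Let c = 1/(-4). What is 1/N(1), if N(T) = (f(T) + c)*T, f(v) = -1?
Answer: -4/5 ≈ -0.80000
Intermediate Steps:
c = -1/4 ≈ -0.25000
N(T) = -5*T/4 (N(T) = (-1 - 1/4)*T = -5*T/4)
1/N(1) = 1/(-5/4*1) = 1/(-5/4) = -4/5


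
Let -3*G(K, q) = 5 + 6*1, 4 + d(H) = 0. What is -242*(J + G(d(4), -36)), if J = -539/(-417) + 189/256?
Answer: 7043289/17792 ≈ 395.87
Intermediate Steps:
d(H) = -4 (d(H) = -4 + 0 = -4)
G(K, q) = -11/3 (G(K, q) = -(5 + 6*1)/3 = -(5 + 6)/3 = -1/3*11 = -11/3)
J = 216797/106752 (J = -539*(-1/417) + 189*(1/256) = 539/417 + 189/256 = 216797/106752 ≈ 2.0308)
-242*(J + G(d(4), -36)) = -242*(216797/106752 - 11/3) = -242*(-58209/35584) = 7043289/17792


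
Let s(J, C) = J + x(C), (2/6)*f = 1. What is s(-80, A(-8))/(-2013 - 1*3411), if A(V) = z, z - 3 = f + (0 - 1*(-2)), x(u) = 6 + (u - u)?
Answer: 37/2712 ≈ 0.013643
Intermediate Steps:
f = 3 (f = 3*1 = 3)
x(u) = 6 (x(u) = 6 + 0 = 6)
z = 8 (z = 3 + (3 + (0 - 1*(-2))) = 3 + (3 + (0 + 2)) = 3 + (3 + 2) = 3 + 5 = 8)
A(V) = 8
s(J, C) = 6 + J (s(J, C) = J + 6 = 6 + J)
s(-80, A(-8))/(-2013 - 1*3411) = (6 - 80)/(-2013 - 1*3411) = -74/(-2013 - 3411) = -74/(-5424) = -74*(-1/5424) = 37/2712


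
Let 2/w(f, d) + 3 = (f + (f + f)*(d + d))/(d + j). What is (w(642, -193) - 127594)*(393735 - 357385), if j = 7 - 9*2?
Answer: -76430291975740/16479 ≈ -4.6380e+9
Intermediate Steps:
j = -11 (j = 7 - 18 = -11)
w(f, d) = 2/(-3 + (f + 4*d*f)/(-11 + d)) (w(f, d) = 2/(-3 + (f + (f + f)*(d + d))/(d - 11)) = 2/(-3 + (f + (2*f)*(2*d))/(-11 + d)) = 2/(-3 + (f + 4*d*f)/(-11 + d)))
(w(642, -193) - 127594)*(393735 - 357385) = (2*(-11 - 193)/(33 + 642 - 3*(-193) + 4*(-193)*642) - 127594)*(393735 - 357385) = (2*(-204)/(33 + 642 + 579 - 495624) - 127594)*36350 = (2*(-204)/(-494370) - 127594)*36350 = (2*(-1/494370)*(-204) - 127594)*36350 = (68/82395 - 127594)*36350 = -10513107562/82395*36350 = -76430291975740/16479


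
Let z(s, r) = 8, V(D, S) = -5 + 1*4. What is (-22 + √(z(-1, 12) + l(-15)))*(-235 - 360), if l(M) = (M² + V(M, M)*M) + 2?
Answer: 13090 - 2975*√10 ≈ 3682.2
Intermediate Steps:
V(D, S) = -1 (V(D, S) = -5 + 4 = -1)
l(M) = 2 + M² - M (l(M) = (M² - M) + 2 = 2 + M² - M)
(-22 + √(z(-1, 12) + l(-15)))*(-235 - 360) = (-22 + √(8 + (2 + (-15)² - 1*(-15))))*(-235 - 360) = (-22 + √(8 + (2 + 225 + 15)))*(-595) = (-22 + √(8 + 242))*(-595) = (-22 + √250)*(-595) = (-22 + 5*√10)*(-595) = 13090 - 2975*√10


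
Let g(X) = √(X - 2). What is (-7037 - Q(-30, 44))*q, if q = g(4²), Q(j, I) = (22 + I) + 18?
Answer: -7121*√14 ≈ -26644.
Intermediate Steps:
Q(j, I) = 40 + I
g(X) = √(-2 + X)
q = √14 (q = √(-2 + 4²) = √(-2 + 16) = √14 ≈ 3.7417)
(-7037 - Q(-30, 44))*q = (-7037 - (40 + 44))*√14 = (-7037 - 1*84)*√14 = (-7037 - 84)*√14 = -7121*√14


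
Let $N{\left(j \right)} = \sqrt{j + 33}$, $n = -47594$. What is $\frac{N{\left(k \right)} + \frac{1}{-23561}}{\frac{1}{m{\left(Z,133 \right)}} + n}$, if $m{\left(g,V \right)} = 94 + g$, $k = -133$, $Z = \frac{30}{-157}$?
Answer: $\frac{14728}{16515419283275} - \frac{29456 i}{140192855} \approx 8.9177 \cdot 10^{-10} - 0.00021011 i$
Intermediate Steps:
$Z = - \frac{30}{157}$ ($Z = 30 \left(- \frac{1}{157}\right) = - \frac{30}{157} \approx -0.19108$)
$N{\left(j \right)} = \sqrt{33 + j}$
$\frac{N{\left(k \right)} + \frac{1}{-23561}}{\frac{1}{m{\left(Z,133 \right)}} + n} = \frac{\sqrt{33 - 133} + \frac{1}{-23561}}{\frac{1}{94 - \frac{30}{157}} - 47594} = \frac{\sqrt{-100} - \frac{1}{23561}}{\frac{1}{\frac{14728}{157}} - 47594} = \frac{10 i - \frac{1}{23561}}{\frac{157}{14728} - 47594} = \frac{- \frac{1}{23561} + 10 i}{- \frac{700964275}{14728}} = \left(- \frac{1}{23561} + 10 i\right) \left(- \frac{14728}{700964275}\right) = \frac{14728}{16515419283275} - \frac{29456 i}{140192855}$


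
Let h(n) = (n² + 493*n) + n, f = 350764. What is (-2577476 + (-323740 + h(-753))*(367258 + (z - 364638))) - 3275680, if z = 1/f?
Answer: -120340539777737/350764 ≈ -3.4308e+8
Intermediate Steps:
z = 1/350764 ≈ 2.8509e-6
h(n) = n² + 494*n
(-2577476 + (-323740 + h(-753))*(367258 + (z - 364638))) - 3275680 = (-2577476 + (-323740 - 753*(494 - 753))*(367258 + (1/350764 - 364638))) - 3275680 = (-2577476 + (-323740 - 753*(-259))*(367258 - 127901883431/350764)) - 3275680 = (-2577476 + (-323740 + 195027)*(919001681/350764)) - 3275680 = (-2577476 - 128713*919001681/350764) - 3275680 = (-2577476 - 118287463366553/350764) - 3275680 = -119191549158217/350764 - 3275680 = -120340539777737/350764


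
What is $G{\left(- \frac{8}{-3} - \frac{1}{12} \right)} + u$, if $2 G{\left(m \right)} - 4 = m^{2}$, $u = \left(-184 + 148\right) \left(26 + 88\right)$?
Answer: $- \frac{1180415}{288} \approx -4098.7$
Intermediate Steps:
$u = -4104$ ($u = \left(-36\right) 114 = -4104$)
$G{\left(m \right)} = 2 + \frac{m^{2}}{2}$
$G{\left(- \frac{8}{-3} - \frac{1}{12} \right)} + u = \left(2 + \frac{\left(- \frac{8}{-3} - \frac{1}{12}\right)^{2}}{2}\right) - 4104 = \left(2 + \frac{\left(\left(-8\right) \left(- \frac{1}{3}\right) - \frac{1}{12}\right)^{2}}{2}\right) - 4104 = \left(2 + \frac{\left(\frac{8}{3} - \frac{1}{12}\right)^{2}}{2}\right) - 4104 = \left(2 + \frac{\left(\frac{31}{12}\right)^{2}}{2}\right) - 4104 = \left(2 + \frac{1}{2} \cdot \frac{961}{144}\right) - 4104 = \left(2 + \frac{961}{288}\right) - 4104 = \frac{1537}{288} - 4104 = - \frac{1180415}{288}$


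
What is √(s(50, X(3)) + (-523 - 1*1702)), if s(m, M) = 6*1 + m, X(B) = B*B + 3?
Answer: 3*I*√241 ≈ 46.573*I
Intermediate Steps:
X(B) = 3 + B² (X(B) = B² + 3 = 3 + B²)
s(m, M) = 6 + m
√(s(50, X(3)) + (-523 - 1*1702)) = √((6 + 50) + (-523 - 1*1702)) = √(56 + (-523 - 1702)) = √(56 - 2225) = √(-2169) = 3*I*√241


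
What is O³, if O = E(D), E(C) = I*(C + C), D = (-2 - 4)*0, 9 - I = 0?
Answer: 0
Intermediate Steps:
I = 9 (I = 9 - 1*0 = 9 + 0 = 9)
D = 0 (D = -6*0 = 0)
E(C) = 18*C (E(C) = 9*(C + C) = 9*(2*C) = 18*C)
O = 0 (O = 18*0 = 0)
O³ = 0³ = 0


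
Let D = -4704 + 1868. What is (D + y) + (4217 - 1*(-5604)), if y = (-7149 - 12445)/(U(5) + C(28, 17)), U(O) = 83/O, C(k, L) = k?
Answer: 1459685/223 ≈ 6545.7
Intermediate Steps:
D = -2836
y = -97970/223 (y = (-7149 - 12445)/(83/5 + 28) = -19594/(83*(⅕) + 28) = -19594/(83/5 + 28) = -19594/223/5 = -19594*5/223 = -97970/223 ≈ -439.33)
(D + y) + (4217 - 1*(-5604)) = (-2836 - 97970/223) + (4217 - 1*(-5604)) = -730398/223 + (4217 + 5604) = -730398/223 + 9821 = 1459685/223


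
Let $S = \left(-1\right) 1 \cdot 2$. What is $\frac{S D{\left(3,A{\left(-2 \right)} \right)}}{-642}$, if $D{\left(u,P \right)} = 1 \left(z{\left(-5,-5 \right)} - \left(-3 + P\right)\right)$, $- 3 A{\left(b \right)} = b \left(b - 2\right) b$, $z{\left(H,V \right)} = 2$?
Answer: $- \frac{1}{963} \approx -0.0010384$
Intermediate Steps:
$S = -2$ ($S = \left(-1\right) 2 = -2$)
$A{\left(b \right)} = - \frac{b^{2} \left(-2 + b\right)}{3}$ ($A{\left(b \right)} = - \frac{b \left(b - 2\right) b}{3} = - \frac{b \left(-2 + b\right) b}{3} = - \frac{b^{2} \left(-2 + b\right)}{3}$)
$D{\left(u,P \right)} = 5 - P$ ($D{\left(u,P \right)} = 1 \left(2 - \left(-3 + P\right)\right) = 1 \left(5 - P\right) = 5 - P$)
$\frac{S D{\left(3,A{\left(-2 \right)} \right)}}{-642} = \frac{\left(-2\right) \left(5 - \frac{\left(-2\right)^{2} \left(2 - -2\right)}{3}\right)}{-642} = - 2 \left(5 - \frac{1}{3} \cdot 4 \left(2 + 2\right)\right) \left(- \frac{1}{642}\right) = - 2 \left(5 - \frac{1}{3} \cdot 4 \cdot 4\right) \left(- \frac{1}{642}\right) = - 2 \left(5 - \frac{16}{3}\right) \left(- \frac{1}{642}\right) = \left(-2\right) \left(- \frac{1}{3}\right) \left(- \frac{1}{642}\right) = \frac{2}{3} \left(- \frac{1}{642}\right) = - \frac{1}{963}$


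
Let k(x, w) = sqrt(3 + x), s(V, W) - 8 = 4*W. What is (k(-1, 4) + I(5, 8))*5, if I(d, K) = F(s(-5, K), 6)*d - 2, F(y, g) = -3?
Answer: -85 + 5*sqrt(2) ≈ -77.929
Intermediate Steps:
s(V, W) = 8 + 4*W
I(d, K) = -2 - 3*d (I(d, K) = -3*d - 2 = -2 - 3*d)
(k(-1, 4) + I(5, 8))*5 = (sqrt(3 - 1) + (-2 - 3*5))*5 = (sqrt(2) + (-2 - 15))*5 = (sqrt(2) - 17)*5 = (-17 + sqrt(2))*5 = -85 + 5*sqrt(2)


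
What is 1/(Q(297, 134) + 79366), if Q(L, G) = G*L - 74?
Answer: 1/119090 ≈ 8.3970e-6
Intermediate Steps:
Q(L, G) = -74 + G*L
1/(Q(297, 134) + 79366) = 1/((-74 + 134*297) + 79366) = 1/((-74 + 39798) + 79366) = 1/(39724 + 79366) = 1/119090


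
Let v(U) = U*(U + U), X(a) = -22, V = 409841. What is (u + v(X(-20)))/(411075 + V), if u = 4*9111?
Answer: 9353/205229 ≈ 0.045573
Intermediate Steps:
v(U) = 2*U² (v(U) = U*(2*U) = 2*U²)
u = 36444
(u + v(X(-20)))/(411075 + V) = (36444 + 2*(-22)²)/(411075 + 409841) = (36444 + 2*484)/820916 = (36444 + 968)*(1/820916) = 37412*(1/820916) = 9353/205229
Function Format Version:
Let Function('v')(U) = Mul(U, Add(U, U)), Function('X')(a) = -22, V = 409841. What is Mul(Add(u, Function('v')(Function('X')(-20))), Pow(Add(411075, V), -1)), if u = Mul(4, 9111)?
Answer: Rational(9353, 205229) ≈ 0.045573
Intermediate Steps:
Function('v')(U) = Mul(2, Pow(U, 2)) (Function('v')(U) = Mul(U, Mul(2, U)) = Mul(2, Pow(U, 2)))
u = 36444
Mul(Add(u, Function('v')(Function('X')(-20))), Pow(Add(411075, V), -1)) = Mul(Add(36444, Mul(2, Pow(-22, 2))), Pow(Add(411075, 409841), -1)) = Mul(Add(36444, Mul(2, 484)), Pow(820916, -1)) = Mul(Add(36444, 968), Rational(1, 820916)) = Mul(37412, Rational(1, 820916)) = Rational(9353, 205229)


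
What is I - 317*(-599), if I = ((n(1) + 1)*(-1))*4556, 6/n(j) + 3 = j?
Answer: 198995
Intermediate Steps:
n(j) = 6/(-3 + j)
I = 9112 (I = ((6/(-3 + 1) + 1)*(-1))*4556 = ((6/(-2) + 1)*(-1))*4556 = ((6*(-½) + 1)*(-1))*4556 = ((-3 + 1)*(-1))*4556 = -2*(-1)*4556 = 2*4556 = 9112)
I - 317*(-599) = 9112 - 317*(-599) = 9112 + 189883 = 198995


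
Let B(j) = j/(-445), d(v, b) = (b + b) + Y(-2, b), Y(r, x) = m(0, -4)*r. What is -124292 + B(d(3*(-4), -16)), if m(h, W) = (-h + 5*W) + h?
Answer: -55309948/445 ≈ -1.2429e+5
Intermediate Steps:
m(h, W) = 5*W
Y(r, x) = -20*r (Y(r, x) = (5*(-4))*r = -20*r)
d(v, b) = 40 + 2*b (d(v, b) = (b + b) - 20*(-2) = 2*b + 40 = 40 + 2*b)
B(j) = -j/445 (B(j) = j*(-1/445) = -j/445)
-124292 + B(d(3*(-4), -16)) = -124292 - (40 + 2*(-16))/445 = -124292 - (40 - 32)/445 = -124292 - 1/445*8 = -124292 - 8/445 = -55309948/445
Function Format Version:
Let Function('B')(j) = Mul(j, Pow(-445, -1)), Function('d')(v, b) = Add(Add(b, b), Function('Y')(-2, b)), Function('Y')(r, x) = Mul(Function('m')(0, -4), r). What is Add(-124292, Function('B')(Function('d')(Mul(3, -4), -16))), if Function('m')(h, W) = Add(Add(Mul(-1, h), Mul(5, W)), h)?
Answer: Rational(-55309948, 445) ≈ -1.2429e+5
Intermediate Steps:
Function('m')(h, W) = Mul(5, W)
Function('Y')(r, x) = Mul(-20, r) (Function('Y')(r, x) = Mul(Mul(5, -4), r) = Mul(-20, r))
Function('d')(v, b) = Add(40, Mul(2, b)) (Function('d')(v, b) = Add(Add(b, b), Mul(-20, -2)) = Add(Mul(2, b), 40) = Add(40, Mul(2, b)))
Function('B')(j) = Mul(Rational(-1, 445), j) (Function('B')(j) = Mul(j, Rational(-1, 445)) = Mul(Rational(-1, 445), j))
Add(-124292, Function('B')(Function('d')(Mul(3, -4), -16))) = Add(-124292, Mul(Rational(-1, 445), Add(40, Mul(2, -16)))) = Add(-124292, Mul(Rational(-1, 445), Add(40, -32))) = Add(-124292, Mul(Rational(-1, 445), 8)) = Add(-124292, Rational(-8, 445)) = Rational(-55309948, 445)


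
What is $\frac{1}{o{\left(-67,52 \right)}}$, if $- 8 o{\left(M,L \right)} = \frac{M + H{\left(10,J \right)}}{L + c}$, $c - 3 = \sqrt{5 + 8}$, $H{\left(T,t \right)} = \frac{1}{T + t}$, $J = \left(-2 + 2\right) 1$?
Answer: $\frac{4400}{669} + \frac{80 \sqrt{13}}{669} \approx 7.0081$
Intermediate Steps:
$J = 0$ ($J = 0 \cdot 1 = 0$)
$c = 3 + \sqrt{13}$ ($c = 3 + \sqrt{5 + 8} = 3 + \sqrt{13} \approx 6.6056$)
$o{\left(M,L \right)} = - \frac{\frac{1}{10} + M}{8 \left(3 + L + \sqrt{13}\right)}$ ($o{\left(M,L \right)} = - \frac{\left(M + \frac{1}{10 + 0}\right) \frac{1}{L + \left(3 + \sqrt{13}\right)}}{8} = - \frac{\left(M + \frac{1}{10}\right) \frac{1}{3 + L + \sqrt{13}}}{8} = - \frac{\left(\frac{1}{10} + M\right) \frac{1}{3 + L + \sqrt{13}}}{8} = - \frac{\frac{1}{3 + L + \sqrt{13}} \left(\frac{1}{10} + M\right)}{8} = - \frac{\frac{1}{10} + M}{8 \left(3 + L + \sqrt{13}\right)}$)
$\frac{1}{o{\left(-67,52 \right)}} = \frac{1}{\frac{1}{3 + 52 + \sqrt{13}} \left(- \frac{1}{80} - - \frac{67}{8}\right)} = \frac{1}{\frac{1}{55 + \sqrt{13}} \left(- \frac{1}{80} + \frac{67}{8}\right)} = \frac{1}{\frac{1}{55 + \sqrt{13}} \cdot \frac{669}{80}} = \frac{1}{\frac{669}{80} \frac{1}{55 + \sqrt{13}}} = \frac{4400}{669} + \frac{80 \sqrt{13}}{669}$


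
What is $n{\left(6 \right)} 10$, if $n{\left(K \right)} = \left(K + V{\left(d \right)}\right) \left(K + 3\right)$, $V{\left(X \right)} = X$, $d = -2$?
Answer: $360$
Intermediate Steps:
$n{\left(K \right)} = \left(-2 + K\right) \left(3 + K\right)$ ($n{\left(K \right)} = \left(K - 2\right) \left(K + 3\right) = \left(-2 + K\right) \left(3 + K\right)$)
$n{\left(6 \right)} 10 = \left(-6 + 6 + 6^{2}\right) 10 = \left(-6 + 6 + 36\right) 10 = 36 \cdot 10 = 360$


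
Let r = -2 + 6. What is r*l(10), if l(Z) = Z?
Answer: 40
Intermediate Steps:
r = 4
r*l(10) = 4*10 = 40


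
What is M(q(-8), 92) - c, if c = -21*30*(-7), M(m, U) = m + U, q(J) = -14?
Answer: -4332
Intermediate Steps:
M(m, U) = U + m
c = 4410 (c = -630*(-7) = 4410)
M(q(-8), 92) - c = (92 - 14) - 1*4410 = 78 - 4410 = -4332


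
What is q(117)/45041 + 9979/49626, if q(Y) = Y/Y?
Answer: 449513765/2235204666 ≈ 0.20111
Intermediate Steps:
q(Y) = 1
q(117)/45041 + 9979/49626 = 1/45041 + 9979/49626 = 449513765/2235204666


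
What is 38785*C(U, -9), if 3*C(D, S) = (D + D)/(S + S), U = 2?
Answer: -77570/27 ≈ -2873.0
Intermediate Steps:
C(D, S) = D/(3*S) (C(D, S) = ((D + D)/(S + S))/3 = ((2*D)/((2*S)))/3 = ((2*D)*(1/(2*S)))/3 = (D/S)/3 = D/(3*S))
38785*C(U, -9) = 38785*((⅓)*2/(-9)) = 38785*((⅓)*2*(-⅑)) = 38785*(-2/27) = -77570/27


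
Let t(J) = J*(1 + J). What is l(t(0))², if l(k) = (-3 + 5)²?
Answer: 16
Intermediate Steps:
l(k) = 4 (l(k) = 2² = 4)
l(t(0))² = 4² = 16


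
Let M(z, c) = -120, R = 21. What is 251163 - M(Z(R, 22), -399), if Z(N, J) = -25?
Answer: 251283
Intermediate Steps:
251163 - M(Z(R, 22), -399) = 251163 - 1*(-120) = 251163 + 120 = 251283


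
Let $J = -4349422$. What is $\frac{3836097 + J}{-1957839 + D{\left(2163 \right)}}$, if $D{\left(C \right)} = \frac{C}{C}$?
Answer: $\frac{513325}{1957838} \approx 0.26219$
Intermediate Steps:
$D{\left(C \right)} = 1$
$\frac{3836097 + J}{-1957839 + D{\left(2163 \right)}} = \frac{3836097 - 4349422}{-1957839 + 1} = - \frac{513325}{-1957838} = \left(-513325\right) \left(- \frac{1}{1957838}\right) = \frac{513325}{1957838}$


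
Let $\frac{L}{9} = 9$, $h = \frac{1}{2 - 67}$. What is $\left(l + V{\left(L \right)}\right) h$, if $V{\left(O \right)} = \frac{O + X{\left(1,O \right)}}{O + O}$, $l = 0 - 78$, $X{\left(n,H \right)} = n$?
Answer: $\frac{6277}{5265} \approx 1.1922$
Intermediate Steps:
$h = - \frac{1}{65}$ ($h = \frac{1}{-65} = - \frac{1}{65} \approx -0.015385$)
$L = 81$ ($L = 9 \cdot 9 = 81$)
$l = -78$
$V{\left(O \right)} = \frac{1 + O}{2 O}$ ($V{\left(O \right)} = \frac{O + 1}{O + O} = \frac{1 + O}{2 O}$)
$\left(l + V{\left(L \right)}\right) h = \left(-78 + \frac{1 + 81}{2 \cdot 81}\right) \left(- \frac{1}{65}\right) = \left(-78 + \frac{1}{2} \cdot \frac{1}{81} \cdot 82\right) \left(- \frac{1}{65}\right) = \left(-78 + \frac{41}{81}\right) \left(- \frac{1}{65}\right) = \left(- \frac{6277}{81}\right) \left(- \frac{1}{65}\right) = \frac{6277}{5265}$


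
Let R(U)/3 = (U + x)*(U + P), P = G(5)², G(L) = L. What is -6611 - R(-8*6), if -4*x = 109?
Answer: -47213/4 ≈ -11803.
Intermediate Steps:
x = -109/4 (x = -¼*109 = -109/4 ≈ -27.250)
P = 25 (P = 5² = 25)
R(U) = 3*(25 + U)*(-109/4 + U) (R(U) = 3*((U - 109/4)*(U + 25)) = 3*((-109/4 + U)*(25 + U)) = 3*((25 + U)*(-109/4 + U)) = 3*(25 + U)*(-109/4 + U))
-6611 - R(-8*6) = -6611 - (-8175/4 + 3*(-8*6)² - (-54)*6) = -6611 - (-8175/4 + 3*(-48)² - 27/4*(-48)) = -6611 - (-8175/4 + 3*2304 + 324) = -6611 - (-8175/4 + 6912 + 324) = -6611 - 1*20769/4 = -6611 - 20769/4 = -47213/4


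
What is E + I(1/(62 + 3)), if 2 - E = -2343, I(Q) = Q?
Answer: 152426/65 ≈ 2345.0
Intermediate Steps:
E = 2345 (E = 2 - 1*(-2343) = 2 + 2343 = 2345)
E + I(1/(62 + 3)) = 2345 + 1/(62 + 3) = 2345 + 1/65 = 152426/65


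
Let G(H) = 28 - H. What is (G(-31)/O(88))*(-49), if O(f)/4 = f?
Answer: -2891/352 ≈ -8.2131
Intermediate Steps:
O(f) = 4*f
(G(-31)/O(88))*(-49) = ((28 - 1*(-31))/((4*88)))*(-49) = ((28 + 31)/352)*(-49) = (59*(1/352))*(-49) = (59/352)*(-49) = -2891/352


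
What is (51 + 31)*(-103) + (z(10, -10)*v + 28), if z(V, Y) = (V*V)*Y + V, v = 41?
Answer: -49008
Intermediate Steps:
z(V, Y) = V + Y*V**2 (z(V, Y) = V**2*Y + V = Y*V**2 + V = V + Y*V**2)
(51 + 31)*(-103) + (z(10, -10)*v + 28) = (51 + 31)*(-103) + ((10*(1 + 10*(-10)))*41 + 28) = 82*(-103) + ((10*(1 - 100))*41 + 28) = -8446 + ((10*(-99))*41 + 28) = -8446 + (-990*41 + 28) = -8446 + (-40590 + 28) = -8446 - 40562 = -49008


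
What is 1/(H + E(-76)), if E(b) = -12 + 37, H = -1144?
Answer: -1/1119 ≈ -0.00089366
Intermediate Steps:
E(b) = 25
1/(H + E(-76)) = 1/(-1144 + 25) = 1/(-1119) = -1/1119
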